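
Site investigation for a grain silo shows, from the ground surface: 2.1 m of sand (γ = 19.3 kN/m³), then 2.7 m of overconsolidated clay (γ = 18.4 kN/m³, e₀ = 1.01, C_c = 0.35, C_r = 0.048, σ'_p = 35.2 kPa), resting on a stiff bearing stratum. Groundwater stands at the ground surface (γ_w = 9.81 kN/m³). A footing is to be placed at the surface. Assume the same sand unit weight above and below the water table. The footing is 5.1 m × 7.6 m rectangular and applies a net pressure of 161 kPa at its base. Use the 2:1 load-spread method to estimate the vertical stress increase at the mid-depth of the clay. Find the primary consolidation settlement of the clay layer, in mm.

Mid-depth of clay below the ground surface: z = 2.1 + 2.7/2 = 3.45 m.
Total vertical stress at mid-clay: σ_v = 19.3×2.1 + 18.4×1.35 = 65.37 kPa.
Pore pressure: u = 9.81×(3.45 − 0) = 33.845 kPa.
Initial effective stress: σ'_0 = σ_v − u = 65.37 − 33.845 = 31.525 kPa.
Stress increase at mid-clay by the 2:1 spreading method:
Δσ = qBL/((B+z)(L+z)) = 161×5.1×7.6/((5.1+3.45)(7.6+3.45)) = 66.051 kPa
Final effective stress: σ'_f = 31.525 + 66.051 = 97.576 kPa.
σ'_f = 97.576 > σ'_p = 35.2 kPa, so the stress path crosses the preconsolidation pressure — recompression up to σ'_p, then virgin compression beyond:
S_c = H/(1+e₀)·[C_r·log₁₀(σ'_p/σ'_0) + C_c·log₁₀(σ'_f/σ'_p)]
    = 2.7/2.01 × [0.048×log₁₀(35.2/31.525) + 0.35×log₁₀(97.576/35.2)]
    = 1.3433 × [0.0022986 + 0.15498] = 0.2113 m

S_c ≈ 211 mm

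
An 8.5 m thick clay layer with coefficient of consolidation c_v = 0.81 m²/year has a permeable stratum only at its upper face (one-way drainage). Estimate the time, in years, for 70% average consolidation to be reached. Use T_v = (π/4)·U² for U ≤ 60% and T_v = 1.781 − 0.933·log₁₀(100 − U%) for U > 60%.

t ≈ 35.9 years

Drainage path length: H_d = H = 8.5 m (single drainage).
U > 60%: T_v = 1.781 − 0.933·log₁₀(100 − 70) = 0.40285.
t = T_v·H_d²/c_v = 0.40285×8.5²/0.81 = 35.93 years.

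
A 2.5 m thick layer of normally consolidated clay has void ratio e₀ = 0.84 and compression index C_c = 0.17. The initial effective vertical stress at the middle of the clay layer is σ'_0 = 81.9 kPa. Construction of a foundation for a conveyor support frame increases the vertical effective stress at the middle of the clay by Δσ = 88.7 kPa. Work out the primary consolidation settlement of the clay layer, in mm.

Final effective stress: σ'_f = σ'_0 + Δσ = 81.9 + 88.7 = 170.6 kPa.
Normally consolidated clay, so the full stress increment lies on the virgin compression line:
S_c = C_c·H/(1+e₀)·log₁₀(σ'_f/σ'_0) = 0.17×2.5/(1+0.84)×log₁₀(170.6/81.9)
    = 0.23098 × 0.3187 = 0.07361 m

S_c ≈ 73.6 mm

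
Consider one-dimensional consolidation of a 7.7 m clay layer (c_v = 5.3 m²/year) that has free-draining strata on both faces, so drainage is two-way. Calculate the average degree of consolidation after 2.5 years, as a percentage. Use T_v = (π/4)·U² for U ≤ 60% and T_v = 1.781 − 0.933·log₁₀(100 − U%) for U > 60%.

U ≈ 91.1 %

Drainage path length: H_d = H/2 = 3.85 m (double drainage).
T_v = c_v·t/H_d² = 5.3×2.5/3.85² = 0.89391.
T_v = 0.89391 corresponds to the U > 60% branch:
U = 1 − 10^((1.781 − T_v)/0.933)/100 = 0.9107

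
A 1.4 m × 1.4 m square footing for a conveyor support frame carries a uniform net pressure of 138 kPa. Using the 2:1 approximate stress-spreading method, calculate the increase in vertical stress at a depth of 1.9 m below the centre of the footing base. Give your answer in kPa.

Δσ_z ≈ 24.8 kPa

By the 2:1 method the load spreads at 1 horizontal : 2 vertical, so at depth z the loaded area has grown by z in each plan dimension:
Δσ = qBL/((B+z)(L+z)) = 138×1.4×1.4/((1.4+1.9)(1.4+1.9)) = 24.837 kPa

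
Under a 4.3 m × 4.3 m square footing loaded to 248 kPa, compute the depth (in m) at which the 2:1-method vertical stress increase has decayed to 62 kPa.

2:1 spreading — at depth z the loaded area has grown by z in each plan dimension:
qB²/(B+z)² = Δσ_z ⇒ z = B(√(q/Δσ_z) − 1) = 4.3×(√(248/62) − 1) = 4.3 m

z ≈ 4.3 m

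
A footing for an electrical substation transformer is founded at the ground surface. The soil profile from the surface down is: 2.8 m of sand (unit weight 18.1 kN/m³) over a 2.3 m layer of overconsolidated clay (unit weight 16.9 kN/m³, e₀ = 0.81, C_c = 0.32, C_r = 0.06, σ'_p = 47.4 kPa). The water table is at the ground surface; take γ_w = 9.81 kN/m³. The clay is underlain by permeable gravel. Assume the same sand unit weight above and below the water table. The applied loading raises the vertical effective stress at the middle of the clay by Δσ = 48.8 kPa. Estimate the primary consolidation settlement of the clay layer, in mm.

S_c ≈ 106 mm

Mid-depth of clay below the ground surface: z = 2.8 + 2.3/2 = 3.95 m.
Total vertical stress at mid-clay: σ_v = 18.1×2.8 + 16.9×1.15 = 70.115 kPa.
Pore pressure: u = 9.81×(3.95 − 0) = 38.75 kPa.
Initial effective stress: σ'_0 = σ_v − u = 70.115 − 38.75 = 31.365 kPa.
Final effective stress: σ'_f = 31.365 + 48.8 = 80.165 kPa.
σ'_f = 80.165 > σ'_p = 47.4 kPa, so the stress path crosses the preconsolidation pressure — recompression up to σ'_p, then virgin compression beyond:
S_c = H/(1+e₀)·[C_r·log₁₀(σ'_p/σ'_0) + C_c·log₁₀(σ'_f/σ'_p)]
    = 2.3/1.81 × [0.06×log₁₀(47.4/31.365) + 0.32×log₁₀(80.165/47.4)]
    = 1.2707 × [0.01076 + 0.073026] = 0.1065 m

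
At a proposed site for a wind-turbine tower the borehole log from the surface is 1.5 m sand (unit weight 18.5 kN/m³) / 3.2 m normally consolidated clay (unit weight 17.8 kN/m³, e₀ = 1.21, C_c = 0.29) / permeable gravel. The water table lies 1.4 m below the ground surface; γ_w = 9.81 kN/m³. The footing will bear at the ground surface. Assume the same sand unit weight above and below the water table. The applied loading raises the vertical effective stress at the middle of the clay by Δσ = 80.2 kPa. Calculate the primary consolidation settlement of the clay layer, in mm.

Mid-depth of clay below the ground surface: z = 1.5 + 3.2/2 = 3.1 m.
Total vertical stress at mid-clay: σ_v = 18.5×1.5 + 17.8×1.6 = 56.23 kPa.
Pore pressure: u = 9.81×(3.1 − 1.4) = 16.677 kPa.
Initial effective stress: σ'_0 = σ_v − u = 56.23 − 16.677 = 39.553 kPa.
Final effective stress: σ'_f = σ'_0 + Δσ = 39.553 + 80.2 = 119.75 kPa.
Normally consolidated clay, so the full stress increment lies on the virgin compression line:
S_c = C_c·H/(1+e₀)·log₁₀(σ'_f/σ'_0) = 0.29×3.2/(1+1.21)×log₁₀(119.75/39.553)
    = 0.41991 × 0.4811 = 0.202 m

S_c ≈ 202 mm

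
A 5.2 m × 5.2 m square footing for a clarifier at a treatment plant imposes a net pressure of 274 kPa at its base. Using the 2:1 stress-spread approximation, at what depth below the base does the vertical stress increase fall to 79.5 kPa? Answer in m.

2:1 spreading — at depth z the loaded area has grown by z in each plan dimension:
qB²/(B+z)² = Δσ_z ⇒ z = B(√(q/Δσ_z) − 1) = 5.2×(√(274/79.5) − 1) = 4.454 m

z ≈ 4.45 m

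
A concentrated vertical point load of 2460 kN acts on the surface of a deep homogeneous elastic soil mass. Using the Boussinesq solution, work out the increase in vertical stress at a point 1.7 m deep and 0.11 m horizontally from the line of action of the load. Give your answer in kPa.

Boussinesq vertical stress below a point load on an elastic half-space:
Δσ_z = 3P/(2πz²) · [1 + (r/z)²]^(−5/2)
r/z = 0.11/1.7 = 0.064706; [1+(r/z)²]^(−5/2) = 0.98961.
Δσ_z = 3×2460/(2π×1.7²) × 0.98961 = 406.42 × 0.98961 = 402.2 kPa

Δσ_z ≈ 402 kPa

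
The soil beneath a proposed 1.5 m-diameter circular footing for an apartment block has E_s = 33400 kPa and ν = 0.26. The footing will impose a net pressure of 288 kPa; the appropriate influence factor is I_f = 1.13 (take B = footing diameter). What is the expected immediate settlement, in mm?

Immediate (elastic) settlement: S_e = q·B·(1−ν²)/E_s · I_f.
S_e = 288 × 1.5 × (1 − 0.26²) / 33400 × 1.13
    = 288 × 1.5 × 0.9324 / 33400 × 1.13
    = 0.01363 m = 13.63 mm

S_e ≈ 13.6 mm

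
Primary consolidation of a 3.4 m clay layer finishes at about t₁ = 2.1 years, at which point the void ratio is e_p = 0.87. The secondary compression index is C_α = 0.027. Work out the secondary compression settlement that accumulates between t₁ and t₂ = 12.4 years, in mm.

S_s ≈ 37.9 mm

Secondary compression: S_s = C_α·H/(1+e_p)·log₁₀(t₂/t₁)
S_s = 0.027×3.4/(1+0.87)×log₁₀(12.4/2.1)
    = 0.04909 × 0.7712 = 0.03786 m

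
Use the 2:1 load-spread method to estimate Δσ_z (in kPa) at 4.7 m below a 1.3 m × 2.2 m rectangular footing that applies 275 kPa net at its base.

Δσ_z ≈ 19 kPa

By the 2:1 method the load spreads at 1 horizontal : 2 vertical, so at depth z the loaded area has grown by z in each plan dimension:
Δσ = qBL/((B+z)(L+z)) = 275×1.3×2.2/((1.3+4.7)(2.2+4.7)) = 18.998 kPa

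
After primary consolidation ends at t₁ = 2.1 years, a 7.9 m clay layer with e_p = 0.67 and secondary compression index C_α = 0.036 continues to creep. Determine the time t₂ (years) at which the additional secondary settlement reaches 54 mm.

t₂ ≈ 4.36 years

S_s = C_α·H/(1+e_p)·log₁₀(t₂/t₁) ⇒ log₁₀(t₂/t₁) = S_s·(1+e_p)/(C_α·H).
log₁₀(t₂/t₁) = 0.054 × (1+0.67) / (0.036×7.9) = 0.3171
t₂ = t₁ × 10^0.3171 = 2.1 × 2.075 = 4.358 years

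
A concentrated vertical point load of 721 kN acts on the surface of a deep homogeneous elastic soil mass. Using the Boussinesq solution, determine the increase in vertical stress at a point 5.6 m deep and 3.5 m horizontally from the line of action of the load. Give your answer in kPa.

Δσ_z ≈ 4.81 kPa

Boussinesq vertical stress below a point load on an elastic half-space:
Δσ_z = 3P/(2πz²) · [1 + (r/z)²]^(−5/2)
r/z = 3.5/5.6 = 0.625; [1+(r/z)²]^(−5/2) = 0.43851.
Δσ_z = 3×721/(2π×5.6²) × 0.43851 = 10.977 × 0.43851 = 4.814 kPa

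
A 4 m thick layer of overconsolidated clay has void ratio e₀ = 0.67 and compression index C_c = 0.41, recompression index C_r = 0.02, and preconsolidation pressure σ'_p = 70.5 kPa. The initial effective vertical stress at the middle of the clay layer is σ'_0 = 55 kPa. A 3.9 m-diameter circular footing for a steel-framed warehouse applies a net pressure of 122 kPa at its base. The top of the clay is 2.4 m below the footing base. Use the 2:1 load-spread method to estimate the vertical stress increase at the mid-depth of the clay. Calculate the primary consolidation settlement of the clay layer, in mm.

S_c ≈ 69.3 mm

Mid-depth of clay below the footing base: z = 2.4 + 4/2 = 4.4 m.
Stress increase at mid-clay by the 2:1 spreading method:
Δσ ≈ qD²/(D+z)² = 122×3.9²/(3.9+4.4)² = 26.936 kPa
Final effective stress: σ'_f = 55 + 26.936 = 81.936 kPa.
σ'_f = 81.936 > σ'_p = 70.5 kPa, so the stress path crosses the preconsolidation pressure — recompression up to σ'_p, then virgin compression beyond:
S_c = H/(1+e₀)·[C_r·log₁₀(σ'_p/σ'_0) + C_c·log₁₀(σ'_f/σ'_p)]
    = 4/1.67 × [0.02×log₁₀(70.5/55) + 0.41×log₁₀(81.936/70.5)]
    = 2.3952 × [0.0021565 + 0.026767] = 0.06928 m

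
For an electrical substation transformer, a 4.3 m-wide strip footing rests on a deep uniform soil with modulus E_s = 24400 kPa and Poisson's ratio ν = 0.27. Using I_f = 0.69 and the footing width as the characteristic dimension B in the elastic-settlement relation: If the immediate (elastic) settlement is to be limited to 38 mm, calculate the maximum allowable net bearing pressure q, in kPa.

S_e = q·B·(1−ν²)/E_s · I_f  ⇒  q = S_e·E_s / (B·(1−ν²)·I_f).
q = 0.038 × 24400 / (4.3 × 0.9271 × 0.69) = 337.1 kPa

q ≈ 337 kPa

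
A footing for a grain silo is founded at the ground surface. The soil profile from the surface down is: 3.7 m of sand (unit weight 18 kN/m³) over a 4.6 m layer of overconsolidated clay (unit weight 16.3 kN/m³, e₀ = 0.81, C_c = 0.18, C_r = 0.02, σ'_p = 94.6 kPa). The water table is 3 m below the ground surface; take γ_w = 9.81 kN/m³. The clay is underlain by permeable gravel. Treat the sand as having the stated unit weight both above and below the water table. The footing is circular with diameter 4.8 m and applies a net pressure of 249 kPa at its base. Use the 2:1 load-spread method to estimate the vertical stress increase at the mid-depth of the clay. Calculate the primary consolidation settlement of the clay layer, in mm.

S_c ≈ 58.7 mm

Mid-depth of clay below the ground surface: z = 3.7 + 4.6/2 = 6 m.
Total vertical stress at mid-clay: σ_v = 18×3.7 + 16.3×2.3 = 104.09 kPa.
Pore pressure: u = 9.81×(6 − 3) = 29.43 kPa.
Initial effective stress: σ'_0 = σ_v − u = 104.09 − 29.43 = 74.66 kPa.
Stress increase at mid-clay by the 2:1 spreading method:
Δσ ≈ qD²/(D+z)² = 249×4.8²/(4.8+6)² = 49.185 kPa
Final effective stress: σ'_f = 74.66 + 49.185 = 123.84 kPa.
σ'_f = 123.84 > σ'_p = 94.6 kPa, so the stress path crosses the preconsolidation pressure — recompression up to σ'_p, then virgin compression beyond:
S_c = H/(1+e₀)·[C_r·log₁₀(σ'_p/σ'_0) + C_c·log₁₀(σ'_f/σ'_p)]
    = 4.6/1.81 × [0.02×log₁₀(94.6/74.66) + 0.18×log₁₀(123.84/94.6)]
    = 2.5414 × [0.0020561 + 0.021055] = 0.05873 m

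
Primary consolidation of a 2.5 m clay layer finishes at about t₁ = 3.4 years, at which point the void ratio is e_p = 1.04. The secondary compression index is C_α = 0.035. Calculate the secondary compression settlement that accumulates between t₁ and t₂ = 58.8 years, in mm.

Secondary compression: S_s = C_α·H/(1+e_p)·log₁₀(t₂/t₁)
S_s = 0.035×2.5/(1+1.04)×log₁₀(58.8/3.4)
    = 0.04289 × 1.238 = 0.0531 m

S_s ≈ 53.1 mm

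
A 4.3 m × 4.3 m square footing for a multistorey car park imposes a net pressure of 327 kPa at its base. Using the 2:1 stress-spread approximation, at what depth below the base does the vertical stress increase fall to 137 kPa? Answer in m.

z ≈ 2.34 m

2:1 spreading — at depth z the loaded area has grown by z in each plan dimension:
qB²/(B+z)² = Δσ_z ⇒ z = B(√(q/Δσ_z) − 1) = 4.3×(√(327/137) − 1) = 2.343 m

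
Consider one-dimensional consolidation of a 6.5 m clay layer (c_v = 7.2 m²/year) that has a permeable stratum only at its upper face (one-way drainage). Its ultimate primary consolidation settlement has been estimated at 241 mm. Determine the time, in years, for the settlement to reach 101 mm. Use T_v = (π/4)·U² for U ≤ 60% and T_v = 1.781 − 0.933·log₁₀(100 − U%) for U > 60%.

Drainage path length: H_d = H = 6.5 m (single drainage).
U = S(t)/S_ult = 101/241 = 0.4191.
U ≤ 60%: T_v = (π/4)·U² = (π/4)×0.41909² = 0.13794.
t = T_v·H_d²/c_v = 0.13794×6.5²/7.2 = 0.8094 years.

t ≈ 0.809 years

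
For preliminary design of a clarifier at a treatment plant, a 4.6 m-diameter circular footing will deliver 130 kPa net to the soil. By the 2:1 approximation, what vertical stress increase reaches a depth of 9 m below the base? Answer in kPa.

By the 2:1 method the load spreads at 1 horizontal : 2 vertical, so at depth z the loaded area has grown by z in each plan dimension:
Δσ ≈ qD²/(D+z)² = 130×4.6²/(4.6+9)² = 14.872 kPa

Δσ_z ≈ 14.9 kPa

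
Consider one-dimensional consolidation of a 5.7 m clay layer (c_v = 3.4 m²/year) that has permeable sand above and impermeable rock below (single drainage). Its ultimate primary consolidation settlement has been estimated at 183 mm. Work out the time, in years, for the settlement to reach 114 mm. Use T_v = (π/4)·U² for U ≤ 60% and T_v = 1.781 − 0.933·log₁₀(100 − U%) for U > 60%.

t ≈ 2.96 years

Drainage path length: H_d = H = 5.7 m (single drainage).
U = S(t)/S_ult = 114/183 = 0.623.
U > 60%: T_v = 1.781 − 0.933·log₁₀(100 − 62.295) = 0.31022.
t = T_v·H_d²/c_v = 0.31022×5.7²/3.4 = 2.964 years.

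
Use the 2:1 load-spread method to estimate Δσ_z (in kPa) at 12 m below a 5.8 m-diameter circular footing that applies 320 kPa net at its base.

By the 2:1 method the load spreads at 1 horizontal : 2 vertical, so at depth z the loaded area has grown by z in each plan dimension:
Δσ ≈ qD²/(D+z)² = 320×5.8²/(5.8+12)² = 33.976 kPa

Δσ_z ≈ 34 kPa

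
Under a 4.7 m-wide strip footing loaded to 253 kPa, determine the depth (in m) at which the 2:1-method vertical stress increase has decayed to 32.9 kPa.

2:1 spreading — at depth z the loaded area has grown by z in each plan dimension:
qB/(B+z) = Δσ_z ⇒ z = qB/Δσ_z − B = 253×4.7/32.9 − 4.7 = 31.44 m

z ≈ 31.4 m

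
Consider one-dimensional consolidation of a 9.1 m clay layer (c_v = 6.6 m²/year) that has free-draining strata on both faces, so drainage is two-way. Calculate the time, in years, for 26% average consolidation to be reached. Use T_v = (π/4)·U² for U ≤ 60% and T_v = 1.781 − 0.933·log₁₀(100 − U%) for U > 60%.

Drainage path length: H_d = H/2 = 4.55 m (double drainage).
U ≤ 60%: T_v = (π/4)·U² = (π/4)×0.26² = 0.053093.
t = T_v·H_d²/c_v = 0.053093×4.55²/6.6 = 0.1665 years.

t ≈ 0.167 years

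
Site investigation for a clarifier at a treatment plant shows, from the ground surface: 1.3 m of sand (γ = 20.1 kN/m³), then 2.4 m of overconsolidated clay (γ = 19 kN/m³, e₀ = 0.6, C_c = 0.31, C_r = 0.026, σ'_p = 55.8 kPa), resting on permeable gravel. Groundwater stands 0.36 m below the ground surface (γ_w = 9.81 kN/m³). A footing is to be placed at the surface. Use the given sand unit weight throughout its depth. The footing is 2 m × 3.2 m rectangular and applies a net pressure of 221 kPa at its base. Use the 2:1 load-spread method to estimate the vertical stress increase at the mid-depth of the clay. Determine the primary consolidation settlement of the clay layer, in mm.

S_c ≈ 92.1 mm

Mid-depth of clay below the ground surface: z = 1.3 + 2.4/2 = 2.5 m.
Total vertical stress at mid-clay: σ_v = 20.1×1.3 + 19×1.2 = 48.93 kPa.
Pore pressure: u = 9.81×(2.5 − 0.36) = 20.993 kPa.
Initial effective stress: σ'_0 = σ_v − u = 48.93 − 20.993 = 27.937 kPa.
Stress increase at mid-clay by the 2:1 spreading method:
Δσ = qBL/((B+z)(L+z)) = 221×2×3.2/((2+2.5)(3.2+2.5)) = 55.142 kPa
Final effective stress: σ'_f = 27.937 + 55.142 = 83.079 kPa.
σ'_f = 83.079 > σ'_p = 55.8 kPa, so the stress path crosses the preconsolidation pressure — recompression up to σ'_p, then virgin compression beyond:
S_c = H/(1+e₀)·[C_r·log₁₀(σ'_p/σ'_0) + C_c·log₁₀(σ'_f/σ'_p)]
    = 2.4/1.6 × [0.026×log₁₀(55.8/27.937) + 0.31×log₁₀(83.079/55.8)]
    = 1.5 × [0.0078118 + 0.053586] = 0.0921 m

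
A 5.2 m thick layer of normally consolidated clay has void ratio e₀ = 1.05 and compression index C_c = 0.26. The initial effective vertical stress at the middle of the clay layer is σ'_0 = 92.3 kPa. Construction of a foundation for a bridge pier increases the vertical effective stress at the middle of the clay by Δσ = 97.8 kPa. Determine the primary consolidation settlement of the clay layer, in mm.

S_c ≈ 207 mm

Final effective stress: σ'_f = σ'_0 + Δσ = 92.3 + 97.8 = 190.1 kPa.
Normally consolidated clay, so the full stress increment lies on the virgin compression line:
S_c = C_c·H/(1+e₀)·log₁₀(σ'_f/σ'_0) = 0.26×5.2/(1+1.05)×log₁₀(190.1/92.3)
    = 0.65951 × 0.31378 = 0.2069 m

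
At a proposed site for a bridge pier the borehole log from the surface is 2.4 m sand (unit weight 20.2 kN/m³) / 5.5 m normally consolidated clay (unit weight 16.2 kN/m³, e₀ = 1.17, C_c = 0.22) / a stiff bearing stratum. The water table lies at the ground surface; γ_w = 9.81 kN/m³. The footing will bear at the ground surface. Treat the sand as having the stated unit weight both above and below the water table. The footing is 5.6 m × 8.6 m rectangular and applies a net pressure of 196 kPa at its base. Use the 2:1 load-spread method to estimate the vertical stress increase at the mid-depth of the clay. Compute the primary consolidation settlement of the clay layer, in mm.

S_c ≈ 222 mm

Mid-depth of clay below the ground surface: z = 2.4 + 5.5/2 = 5.15 m.
Total vertical stress at mid-clay: σ_v = 20.2×2.4 + 16.2×2.75 = 93.03 kPa.
Pore pressure: u = 9.81×(5.15 − 0) = 50.522 kPa.
Initial effective stress: σ'_0 = σ_v − u = 93.03 − 50.522 = 42.508 kPa.
Stress increase at mid-clay by the 2:1 spreading method:
Δσ = qBL/((B+z)(L+z)) = 196×5.6×8.6/((5.6+5.15)(8.6+5.15)) = 63.86 kPa
Final effective stress: σ'_f = σ'_0 + Δσ = 42.508 + 63.86 = 106.37 kPa.
Normally consolidated clay, so the full stress increment lies on the virgin compression line:
S_c = C_c·H/(1+e₀)·log₁₀(σ'_f/σ'_0) = 0.22×5.5/(1+1.17)×log₁₀(106.37/42.508)
    = 0.5576 × 0.39835 = 0.2221 m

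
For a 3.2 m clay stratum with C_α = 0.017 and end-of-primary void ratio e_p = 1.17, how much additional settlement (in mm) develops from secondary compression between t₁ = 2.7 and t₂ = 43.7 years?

Secondary compression: S_s = C_α·H/(1+e_p)·log₁₀(t₂/t₁)
S_s = 0.017×3.2/(1+1.17)×log₁₀(43.7/2.7)
    = 0.02507 × 1.209 = 0.03031 m

S_s ≈ 30.3 mm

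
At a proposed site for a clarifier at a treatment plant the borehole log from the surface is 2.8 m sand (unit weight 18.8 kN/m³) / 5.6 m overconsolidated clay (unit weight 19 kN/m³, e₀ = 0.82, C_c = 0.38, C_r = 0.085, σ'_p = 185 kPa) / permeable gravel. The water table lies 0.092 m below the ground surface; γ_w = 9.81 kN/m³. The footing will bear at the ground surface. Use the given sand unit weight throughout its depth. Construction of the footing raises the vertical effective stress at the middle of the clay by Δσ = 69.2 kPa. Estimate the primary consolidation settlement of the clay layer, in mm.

Mid-depth of clay below the ground surface: z = 2.8 + 5.6/2 = 5.6 m.
Total vertical stress at mid-clay: σ_v = 18.8×2.8 + 19×2.8 = 105.84 kPa.
Pore pressure: u = 9.81×(5.6 − 0.092) = 54.033 kPa.
Initial effective stress: σ'_0 = σ_v − u = 105.84 − 54.033 = 51.807 kPa.
Final effective stress: σ'_f = 51.807 + 69.2 = 121.01 kPa.
σ'_f = 121.01 ≤ σ'_p = 185 kPa, so the clay remains overconsolidated and only the recompression index applies:
S_c = C_r·H/(1+e₀)·log₁₀(σ'_f/σ'_0) = 0.085×5.6/1.82×log₁₀(121.01/51.807)
    = 0.26154 × 0.36843 = 0.09636 m

S_c ≈ 96.4 mm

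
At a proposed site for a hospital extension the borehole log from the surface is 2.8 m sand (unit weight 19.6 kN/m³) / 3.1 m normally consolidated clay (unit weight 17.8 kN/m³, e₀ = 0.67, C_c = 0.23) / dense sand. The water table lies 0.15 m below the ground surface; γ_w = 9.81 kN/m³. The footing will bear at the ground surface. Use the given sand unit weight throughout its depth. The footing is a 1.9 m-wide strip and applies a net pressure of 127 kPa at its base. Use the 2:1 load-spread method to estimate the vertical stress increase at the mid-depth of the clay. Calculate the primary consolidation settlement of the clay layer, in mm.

Mid-depth of clay below the ground surface: z = 2.8 + 3.1/2 = 4.35 m.
Total vertical stress at mid-clay: σ_v = 19.6×2.8 + 17.8×1.55 = 82.47 kPa.
Pore pressure: u = 9.81×(4.35 − 0.15) = 41.202 kPa.
Initial effective stress: σ'_0 = σ_v − u = 82.47 − 41.202 = 41.268 kPa.
Stress increase at mid-clay by the 2:1 spreading method:
Δσ = qB/(B+z) = 127×1.9/(1.9+4.35) = 38.608 kPa
Final effective stress: σ'_f = σ'_0 + Δσ = 41.268 + 38.608 = 79.876 kPa.
Normally consolidated clay, so the full stress increment lies on the virgin compression line:
S_c = C_c·H/(1+e₀)·log₁₀(σ'_f/σ'_0) = 0.23×3.1/(1+0.67)×log₁₀(79.876/41.268)
    = 0.42695 × 0.2868 = 0.1224 m

S_c ≈ 122 mm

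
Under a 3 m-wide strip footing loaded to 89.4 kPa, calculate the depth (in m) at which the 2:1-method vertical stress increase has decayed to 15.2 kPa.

z ≈ 14.6 m

2:1 spreading — at depth z the loaded area has grown by z in each plan dimension:
qB/(B+z) = Δσ_z ⇒ z = qB/Δσ_z − B = 89.4×3/15.2 − 3 = 14.64 m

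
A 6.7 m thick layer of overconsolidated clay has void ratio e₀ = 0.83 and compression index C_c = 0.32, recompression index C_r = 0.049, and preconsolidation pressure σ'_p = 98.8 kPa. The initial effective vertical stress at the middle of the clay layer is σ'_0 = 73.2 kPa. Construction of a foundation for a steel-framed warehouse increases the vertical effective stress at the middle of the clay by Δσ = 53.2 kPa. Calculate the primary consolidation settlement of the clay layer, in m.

S_c ≈ 0.149 m

Final effective stress: σ'_f = 73.2 + 53.2 = 126.4 kPa.
σ'_f = 126.4 > σ'_p = 98.8 kPa, so the stress path crosses the preconsolidation pressure — recompression up to σ'_p, then virgin compression beyond:
S_c = H/(1+e₀)·[C_r·log₁₀(σ'_p/σ'_0) + C_c·log₁₀(σ'_f/σ'_p)]
    = 6.7/1.83 × [0.049×log₁₀(98.8/73.2) + 0.32×log₁₀(126.4/98.8)]
    = 3.6612 × [0.006382 + 0.034237] = 0.1487 m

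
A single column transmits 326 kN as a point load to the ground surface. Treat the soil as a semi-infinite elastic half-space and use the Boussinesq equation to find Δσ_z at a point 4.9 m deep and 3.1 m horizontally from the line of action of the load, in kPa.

Boussinesq vertical stress below a point load on an elastic half-space:
Δσ_z = 3P/(2πz²) · [1 + (r/z)²]^(−5/2)
r/z = 3.1/4.9 = 0.63265; [1+(r/z)²]^(−5/2) = 0.43101.
Δσ_z = 3×326/(2π×4.9²) × 0.43101 = 6.4829 × 0.43101 = 2.794 kPa

Δσ_z ≈ 2.79 kPa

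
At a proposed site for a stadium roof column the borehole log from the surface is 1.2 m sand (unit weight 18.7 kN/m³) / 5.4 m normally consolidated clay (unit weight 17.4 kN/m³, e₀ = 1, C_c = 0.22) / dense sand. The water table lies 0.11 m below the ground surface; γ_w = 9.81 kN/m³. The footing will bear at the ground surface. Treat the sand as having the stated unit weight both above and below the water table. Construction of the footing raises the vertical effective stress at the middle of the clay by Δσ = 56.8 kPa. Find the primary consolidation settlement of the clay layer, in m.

Mid-depth of clay below the ground surface: z = 1.2 + 5.4/2 = 3.9 m.
Total vertical stress at mid-clay: σ_v = 18.7×1.2 + 17.4×2.7 = 69.42 kPa.
Pore pressure: u = 9.81×(3.9 − 0.11) = 37.18 kPa.
Initial effective stress: σ'_0 = σ_v − u = 69.42 − 37.18 = 32.24 kPa.
Final effective stress: σ'_f = σ'_0 + Δσ = 32.24 + 56.8 = 89.04 kPa.
Normally consolidated clay, so the full stress increment lies on the virgin compression line:
S_c = C_c·H/(1+e₀)·log₁₀(σ'_f/σ'_0) = 0.22×5.4/(1+1)×log₁₀(89.04/32.24)
    = 0.594 × 0.44119 = 0.2621 m

S_c ≈ 0.262 m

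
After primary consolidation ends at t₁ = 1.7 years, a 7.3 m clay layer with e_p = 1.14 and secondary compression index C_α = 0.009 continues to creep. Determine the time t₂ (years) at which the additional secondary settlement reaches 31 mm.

t₂ ≈ 17.4 years

S_s = C_α·H/(1+e_p)·log₁₀(t₂/t₁) ⇒ log₁₀(t₂/t₁) = S_s·(1+e_p)/(C_α·H).
log₁₀(t₂/t₁) = 0.031 × (1+1.14) / (0.009×7.3) = 1.01
t₂ = t₁ × 10^1.01 = 1.7 × 10.23 = 17.39 years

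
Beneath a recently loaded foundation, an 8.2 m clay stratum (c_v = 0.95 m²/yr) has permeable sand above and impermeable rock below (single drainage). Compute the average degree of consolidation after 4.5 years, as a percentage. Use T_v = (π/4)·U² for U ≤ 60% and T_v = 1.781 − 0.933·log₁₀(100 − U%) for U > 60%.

Drainage path length: H_d = H = 8.2 m (single drainage).
T_v = c_v·t/H_d² = 0.95×4.5/8.2² = 0.063578.
T_v = 0.063578 corresponds to the U ≤ 60% branch:
U = √(4T_v/π) = 0.2845

U ≈ 28.5 %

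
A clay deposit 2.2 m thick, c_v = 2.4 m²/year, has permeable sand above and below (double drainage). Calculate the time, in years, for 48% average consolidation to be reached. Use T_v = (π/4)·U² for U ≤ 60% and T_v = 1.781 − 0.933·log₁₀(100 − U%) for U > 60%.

Drainage path length: H_d = H/2 = 1.1 m (double drainage).
U ≤ 60%: T_v = (π/4)·U² = (π/4)×0.48² = 0.18096.
t = T_v·H_d²/c_v = 0.18096×1.1²/2.4 = 0.09123 years.

t ≈ 0.0912 years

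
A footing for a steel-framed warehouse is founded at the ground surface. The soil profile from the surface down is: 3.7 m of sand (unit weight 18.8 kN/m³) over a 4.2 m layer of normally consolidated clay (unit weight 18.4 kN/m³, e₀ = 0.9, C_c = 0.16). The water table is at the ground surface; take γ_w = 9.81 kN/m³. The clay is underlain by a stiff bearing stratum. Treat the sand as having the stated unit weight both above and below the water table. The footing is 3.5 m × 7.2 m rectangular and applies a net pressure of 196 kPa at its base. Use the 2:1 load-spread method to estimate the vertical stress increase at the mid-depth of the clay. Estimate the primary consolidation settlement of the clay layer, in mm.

S_c ≈ 90 mm

Mid-depth of clay below the ground surface: z = 3.7 + 4.2/2 = 5.8 m.
Total vertical stress at mid-clay: σ_v = 18.8×3.7 + 18.4×2.1 = 108.2 kPa.
Pore pressure: u = 9.81×(5.8 − 0) = 56.898 kPa.
Initial effective stress: σ'_0 = σ_v − u = 108.2 − 56.898 = 51.302 kPa.
Stress increase at mid-clay by the 2:1 spreading method:
Δσ = qBL/((B+z)(L+z)) = 196×3.5×7.2/((3.5+5.8)(7.2+5.8)) = 40.854 kPa
Final effective stress: σ'_f = σ'_0 + Δσ = 51.302 + 40.854 = 92.156 kPa.
Normally consolidated clay, so the full stress increment lies on the virgin compression line:
S_c = C_c·H/(1+e₀)·log₁₀(σ'_f/σ'_0) = 0.16×4.2/(1+0.9)×log₁₀(92.156/51.302)
    = 0.35368 × 0.25439 = 0.08997 m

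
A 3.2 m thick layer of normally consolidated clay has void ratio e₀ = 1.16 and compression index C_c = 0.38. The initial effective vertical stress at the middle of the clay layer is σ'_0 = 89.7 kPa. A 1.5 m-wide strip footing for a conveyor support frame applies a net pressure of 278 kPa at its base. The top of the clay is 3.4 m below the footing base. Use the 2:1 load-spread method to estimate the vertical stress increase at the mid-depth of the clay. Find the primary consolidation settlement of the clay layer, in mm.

S_c ≈ 132 mm

Mid-depth of clay below the footing base: z = 3.4 + 3.2/2 = 5 m.
Stress increase at mid-clay by the 2:1 spreading method:
Δσ = qB/(B+z) = 278×1.5/(1.5+5) = 64.154 kPa
Final effective stress: σ'_f = σ'_0 + Δσ = 89.7 + 64.154 = 153.85 kPa.
Normally consolidated clay, so the full stress increment lies on the virgin compression line:
S_c = C_c·H/(1+e₀)·log₁₀(σ'_f/σ'_0) = 0.38×3.2/(1+1.16)×log₁₀(153.85/89.7)
    = 0.56296 × 0.23431 = 0.1319 m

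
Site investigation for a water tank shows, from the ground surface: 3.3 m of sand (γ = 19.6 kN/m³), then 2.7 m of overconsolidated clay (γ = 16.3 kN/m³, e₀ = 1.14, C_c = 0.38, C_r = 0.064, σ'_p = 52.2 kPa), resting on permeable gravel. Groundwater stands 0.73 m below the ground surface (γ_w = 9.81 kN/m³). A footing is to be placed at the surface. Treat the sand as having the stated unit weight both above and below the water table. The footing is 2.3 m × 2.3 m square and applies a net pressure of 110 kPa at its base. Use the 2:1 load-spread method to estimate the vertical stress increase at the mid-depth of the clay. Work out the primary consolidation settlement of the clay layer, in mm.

S_c ≈ 32.7 mm

Mid-depth of clay below the ground surface: z = 3.3 + 2.7/2 = 4.65 m.
Total vertical stress at mid-clay: σ_v = 19.6×3.3 + 16.3×1.35 = 86.685 kPa.
Pore pressure: u = 9.81×(4.65 − 0.73) = 38.455 kPa.
Initial effective stress: σ'_0 = σ_v − u = 86.685 − 38.455 = 48.23 kPa.
Stress increase at mid-clay by the 2:1 spreading method:
Δσ = qBL/((B+z)(L+z)) = 110×2.3×2.3/((2.3+4.65)(2.3+4.65)) = 12.047 kPa
Final effective stress: σ'_f = 48.23 + 12.047 = 60.277 kPa.
σ'_f = 60.277 > σ'_p = 52.2 kPa, so the stress path crosses the preconsolidation pressure — recompression up to σ'_p, then virgin compression beyond:
S_c = H/(1+e₀)·[C_r·log₁₀(σ'_p/σ'_0) + C_c·log₁₀(σ'_f/σ'_p)]
    = 2.7/2.14 × [0.064×log₁₀(52.2/48.23) + 0.38×log₁₀(60.277/52.2)]
    = 1.2617 × [0.0021986 + 0.023743] = 0.03273 m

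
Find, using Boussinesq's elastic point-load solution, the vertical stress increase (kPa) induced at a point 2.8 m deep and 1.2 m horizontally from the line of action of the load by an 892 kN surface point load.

Δσ_z ≈ 35.6 kPa

Boussinesq vertical stress below a point load on an elastic half-space:
Δσ_z = 3P/(2πz²) · [1 + (r/z)²]^(−5/2)
r/z = 1.2/2.8 = 0.42857; [1+(r/z)²]^(−5/2) = 0.65602.
Δσ_z = 3×892/(2π×2.8²) × 0.65602 = 54.324 × 0.65602 = 35.64 kPa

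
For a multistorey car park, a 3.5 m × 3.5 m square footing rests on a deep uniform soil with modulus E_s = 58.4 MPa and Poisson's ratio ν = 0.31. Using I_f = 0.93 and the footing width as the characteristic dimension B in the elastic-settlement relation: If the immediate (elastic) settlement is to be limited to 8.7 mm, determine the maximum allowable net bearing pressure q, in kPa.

q ≈ 173 kPa

E_s = 58.4 MPa = 58400 kPa.
S_e = q·B·(1−ν²)/E_s · I_f  ⇒  q = S_e·E_s / (B·(1−ν²)·I_f).
q = 0.0087 × 58400 / (3.5 × 0.9039 × 0.93) = 172.7 kPa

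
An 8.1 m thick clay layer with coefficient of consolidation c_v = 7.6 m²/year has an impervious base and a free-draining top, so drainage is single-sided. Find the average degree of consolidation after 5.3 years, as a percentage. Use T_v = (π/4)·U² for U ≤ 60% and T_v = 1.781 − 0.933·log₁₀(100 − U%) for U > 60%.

U ≈ 82.2 %

Drainage path length: H_d = H = 8.1 m (single drainage).
T_v = c_v·t/H_d² = 7.6×5.3/8.1² = 0.61393.
T_v = 0.61393 corresponds to the U > 60% branch:
U = 1 − 10^((1.781 − T_v)/0.933)/100 = 0.8218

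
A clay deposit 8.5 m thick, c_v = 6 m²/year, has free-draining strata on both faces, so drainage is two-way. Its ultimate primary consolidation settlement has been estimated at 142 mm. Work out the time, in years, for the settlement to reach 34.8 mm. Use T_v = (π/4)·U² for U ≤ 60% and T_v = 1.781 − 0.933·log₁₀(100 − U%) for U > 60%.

t ≈ 0.142 years

Drainage path length: H_d = H/2 = 4.25 m (double drainage).
U = S(t)/S_ult = 34.8/142 = 0.2451.
U ≤ 60%: T_v = (π/4)·U² = (π/4)×0.24507² = 0.047171.
t = T_v·H_d²/c_v = 0.047171×4.25²/6 = 0.142 years.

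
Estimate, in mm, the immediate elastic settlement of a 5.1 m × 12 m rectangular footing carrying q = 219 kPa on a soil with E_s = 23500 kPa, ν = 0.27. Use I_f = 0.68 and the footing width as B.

Immediate (elastic) settlement: S_e = q·B·(1−ν²)/E_s · I_f.
S_e = 219 × 5.1 × (1 − 0.27²) / 23500 × 0.68
    = 219 × 5.1 × 0.9271 / 23500 × 0.68
    = 0.02996 m = 29.96 mm

S_e ≈ 30 mm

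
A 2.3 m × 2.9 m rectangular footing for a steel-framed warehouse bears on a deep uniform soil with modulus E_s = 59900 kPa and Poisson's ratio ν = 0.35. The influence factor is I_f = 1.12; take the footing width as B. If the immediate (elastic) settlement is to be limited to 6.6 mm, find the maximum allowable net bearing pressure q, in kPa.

q ≈ 175 kPa

S_e = q·B·(1−ν²)/E_s · I_f  ⇒  q = S_e·E_s / (B·(1−ν²)·I_f).
q = 0.0066 × 59900 / (2.3 × 0.8775 × 1.12) = 174.9 kPa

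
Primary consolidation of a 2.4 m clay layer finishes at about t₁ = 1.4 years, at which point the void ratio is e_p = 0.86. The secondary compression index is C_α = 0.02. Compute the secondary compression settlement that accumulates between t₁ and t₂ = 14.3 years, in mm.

Secondary compression: S_s = C_α·H/(1+e_p)·log₁₀(t₂/t₁)
S_s = 0.02×2.4/(1+0.86)×log₁₀(14.3/1.4)
    = 0.02581 × 1.009 = 0.02604 m

S_s ≈ 26 mm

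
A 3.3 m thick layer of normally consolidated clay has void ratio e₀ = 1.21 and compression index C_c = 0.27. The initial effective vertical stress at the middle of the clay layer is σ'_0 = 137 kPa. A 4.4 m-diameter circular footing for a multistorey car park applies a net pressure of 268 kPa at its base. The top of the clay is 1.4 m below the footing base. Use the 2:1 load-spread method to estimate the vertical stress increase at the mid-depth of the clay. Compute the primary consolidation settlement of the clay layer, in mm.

Mid-depth of clay below the footing base: z = 1.4 + 3.3/2 = 3.05 m.
Stress increase at mid-clay by the 2:1 spreading method:
Δσ ≈ qD²/(D+z)² = 268×4.4²/(4.4+3.05)² = 93.482 kPa
Final effective stress: σ'_f = σ'_0 + Δσ = 137 + 93.482 = 230.48 kPa.
Normally consolidated clay, so the full stress increment lies on the virgin compression line:
S_c = C_c·H/(1+e₀)·log₁₀(σ'_f/σ'_0) = 0.27×3.3/(1+1.21)×log₁₀(230.48/137)
    = 0.40317 × 0.22591 = 0.09108 m

S_c ≈ 91.1 mm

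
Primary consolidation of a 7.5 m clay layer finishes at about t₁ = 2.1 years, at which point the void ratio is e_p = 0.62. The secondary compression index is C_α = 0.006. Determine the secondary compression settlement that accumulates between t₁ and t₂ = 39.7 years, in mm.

S_s ≈ 35.5 mm

Secondary compression: S_s = C_α·H/(1+e_p)·log₁₀(t₂/t₁)
S_s = 0.006×7.5/(1+0.62)×log₁₀(39.7/2.1)
    = 0.02778 × 1.277 = 0.03546 m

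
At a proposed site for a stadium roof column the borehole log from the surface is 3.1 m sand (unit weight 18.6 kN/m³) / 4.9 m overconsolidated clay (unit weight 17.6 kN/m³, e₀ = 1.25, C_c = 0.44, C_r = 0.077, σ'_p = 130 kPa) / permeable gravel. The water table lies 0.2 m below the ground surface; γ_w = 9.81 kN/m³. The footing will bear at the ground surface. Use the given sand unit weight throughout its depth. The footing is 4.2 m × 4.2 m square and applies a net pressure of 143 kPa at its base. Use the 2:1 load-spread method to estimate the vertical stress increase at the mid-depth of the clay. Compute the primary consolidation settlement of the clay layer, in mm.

S_c ≈ 31.9 mm

Mid-depth of clay below the ground surface: z = 3.1 + 4.9/2 = 5.55 m.
Total vertical stress at mid-clay: σ_v = 18.6×3.1 + 17.6×2.45 = 100.78 kPa.
Pore pressure: u = 9.81×(5.55 − 0.2) = 52.483 kPa.
Initial effective stress: σ'_0 = σ_v − u = 100.78 − 52.483 = 48.297 kPa.
Stress increase at mid-clay by the 2:1 spreading method:
Δσ = qBL/((B+z)(L+z)) = 143×4.2×4.2/((4.2+5.55)(4.2+5.55)) = 26.535 kPa
Final effective stress: σ'_f = 48.297 + 26.535 = 74.832 kPa.
σ'_f = 74.832 ≤ σ'_p = 130 kPa, so the clay remains overconsolidated and only the recompression index applies:
S_c = C_r·H/(1+e₀)·log₁₀(σ'_f/σ'_0) = 0.077×4.9/2.25×log₁₀(74.832/48.297)
    = 0.16769 × 0.19017 = 0.03189 m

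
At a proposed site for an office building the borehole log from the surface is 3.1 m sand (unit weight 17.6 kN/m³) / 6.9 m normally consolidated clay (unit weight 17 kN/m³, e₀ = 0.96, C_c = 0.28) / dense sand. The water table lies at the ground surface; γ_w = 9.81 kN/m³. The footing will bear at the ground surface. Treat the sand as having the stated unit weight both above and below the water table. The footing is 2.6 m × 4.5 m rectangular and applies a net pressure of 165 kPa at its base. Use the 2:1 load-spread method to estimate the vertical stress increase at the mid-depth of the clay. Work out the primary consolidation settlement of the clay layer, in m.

Mid-depth of clay below the ground surface: z = 3.1 + 6.9/2 = 6.55 m.
Total vertical stress at mid-clay: σ_v = 17.6×3.1 + 17×3.45 = 113.21 kPa.
Pore pressure: u = 9.81×(6.55 − 0) = 64.255 kPa.
Initial effective stress: σ'_0 = σ_v − u = 113.21 − 64.255 = 48.955 kPa.
Stress increase at mid-clay by the 2:1 spreading method:
Δσ = qBL/((B+z)(L+z)) = 165×2.6×4.5/((2.6+6.55)(4.5+6.55)) = 19.094 kPa
Final effective stress: σ'_f = σ'_0 + Δσ = 48.955 + 19.094 = 68.049 kPa.
Normally consolidated clay, so the full stress increment lies on the virgin compression line:
S_c = C_c·H/(1+e₀)·log₁₀(σ'_f/σ'_0) = 0.28×6.9/(1+0.96)×log₁₀(68.049/48.955)
    = 0.98571 × 0.14302 = 0.141 m

S_c ≈ 0.141 m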